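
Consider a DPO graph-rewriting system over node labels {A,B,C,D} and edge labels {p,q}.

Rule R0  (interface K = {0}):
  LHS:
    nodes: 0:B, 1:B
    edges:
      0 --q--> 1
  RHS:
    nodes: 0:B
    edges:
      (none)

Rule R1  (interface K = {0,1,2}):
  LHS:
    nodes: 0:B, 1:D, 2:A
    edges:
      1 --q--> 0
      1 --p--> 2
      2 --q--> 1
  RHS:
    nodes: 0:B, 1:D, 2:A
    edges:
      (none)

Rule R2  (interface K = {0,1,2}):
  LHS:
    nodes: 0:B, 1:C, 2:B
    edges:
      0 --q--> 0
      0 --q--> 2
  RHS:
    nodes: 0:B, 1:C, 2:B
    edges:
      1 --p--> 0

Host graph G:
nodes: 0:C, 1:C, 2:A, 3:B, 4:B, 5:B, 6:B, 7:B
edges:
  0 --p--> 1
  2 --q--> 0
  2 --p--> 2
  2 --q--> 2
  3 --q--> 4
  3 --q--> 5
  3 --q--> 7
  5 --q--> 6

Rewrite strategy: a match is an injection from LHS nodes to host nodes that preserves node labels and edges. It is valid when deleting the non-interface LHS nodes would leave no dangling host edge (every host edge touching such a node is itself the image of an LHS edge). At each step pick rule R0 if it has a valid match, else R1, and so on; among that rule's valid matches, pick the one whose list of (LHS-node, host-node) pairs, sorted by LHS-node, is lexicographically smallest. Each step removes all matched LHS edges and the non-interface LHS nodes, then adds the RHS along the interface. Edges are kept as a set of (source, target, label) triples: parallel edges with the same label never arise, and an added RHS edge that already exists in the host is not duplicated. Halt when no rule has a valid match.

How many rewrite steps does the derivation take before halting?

[0] host  ⇒  8 nodes, 8 edges  {0-p->1 2-q->0 2-p->2 2-q->2 3-q->4 3-q->5 3-q->7 5-q->6}
[1] R0 @ {0↦3, 1↦4}  ⇒  7 nodes, 7 edges  {0-p->1 2-q->0 2-p->2 2-q->2 3-q->5 3-q->7 5-q->6}
[2] R0 @ {0↦3, 1↦7}  ⇒  6 nodes, 6 edges  {0-p->1 2-q->0 2-p->2 2-q->2 3-q->5 5-q->6}
[3] R0 @ {0↦5, 1↦6}  ⇒  5 nodes, 5 edges  {0-p->1 2-q->0 2-p->2 2-q->2 3-q->5}
[4] R0 @ {0↦3, 1↦5}  ⇒  4 nodes, 4 edges  {0-p->1 2-q->0 2-p->2 2-q->2}
final graph: no rule applies after step 4

Answer: 4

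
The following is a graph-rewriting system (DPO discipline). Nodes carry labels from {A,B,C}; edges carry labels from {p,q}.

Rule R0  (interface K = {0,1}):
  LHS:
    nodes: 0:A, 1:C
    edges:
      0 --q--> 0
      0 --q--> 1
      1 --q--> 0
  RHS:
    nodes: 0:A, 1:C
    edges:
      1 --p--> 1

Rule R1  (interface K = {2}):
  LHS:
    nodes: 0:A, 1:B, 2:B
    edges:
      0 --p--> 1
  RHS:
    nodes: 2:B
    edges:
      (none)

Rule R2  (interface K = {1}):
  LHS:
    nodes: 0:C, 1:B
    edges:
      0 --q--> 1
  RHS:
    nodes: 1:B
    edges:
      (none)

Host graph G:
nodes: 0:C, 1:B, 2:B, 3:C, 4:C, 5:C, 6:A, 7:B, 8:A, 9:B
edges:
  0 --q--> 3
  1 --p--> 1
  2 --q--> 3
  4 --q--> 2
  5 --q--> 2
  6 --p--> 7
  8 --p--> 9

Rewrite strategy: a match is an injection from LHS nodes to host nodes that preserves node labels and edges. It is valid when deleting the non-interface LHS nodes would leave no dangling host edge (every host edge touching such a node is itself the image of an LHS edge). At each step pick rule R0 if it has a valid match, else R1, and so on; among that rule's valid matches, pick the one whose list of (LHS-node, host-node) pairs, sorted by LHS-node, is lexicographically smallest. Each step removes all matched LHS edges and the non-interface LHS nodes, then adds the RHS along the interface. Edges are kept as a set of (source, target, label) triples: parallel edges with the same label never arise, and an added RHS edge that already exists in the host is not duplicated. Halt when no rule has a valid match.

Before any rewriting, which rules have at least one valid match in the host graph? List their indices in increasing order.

R0: no valid match — LHS pattern not found
R1: 6 valid matches — {0↦6, 1↦7, 2↦1}, {0↦6, 1↦7, 2↦2}, {0↦6, 1↦7, 2↦9} (+3 more)
R2: 2 valid matches — {0↦4, 1↦2}, {0↦5, 1↦2}

Answer: [R1,R2]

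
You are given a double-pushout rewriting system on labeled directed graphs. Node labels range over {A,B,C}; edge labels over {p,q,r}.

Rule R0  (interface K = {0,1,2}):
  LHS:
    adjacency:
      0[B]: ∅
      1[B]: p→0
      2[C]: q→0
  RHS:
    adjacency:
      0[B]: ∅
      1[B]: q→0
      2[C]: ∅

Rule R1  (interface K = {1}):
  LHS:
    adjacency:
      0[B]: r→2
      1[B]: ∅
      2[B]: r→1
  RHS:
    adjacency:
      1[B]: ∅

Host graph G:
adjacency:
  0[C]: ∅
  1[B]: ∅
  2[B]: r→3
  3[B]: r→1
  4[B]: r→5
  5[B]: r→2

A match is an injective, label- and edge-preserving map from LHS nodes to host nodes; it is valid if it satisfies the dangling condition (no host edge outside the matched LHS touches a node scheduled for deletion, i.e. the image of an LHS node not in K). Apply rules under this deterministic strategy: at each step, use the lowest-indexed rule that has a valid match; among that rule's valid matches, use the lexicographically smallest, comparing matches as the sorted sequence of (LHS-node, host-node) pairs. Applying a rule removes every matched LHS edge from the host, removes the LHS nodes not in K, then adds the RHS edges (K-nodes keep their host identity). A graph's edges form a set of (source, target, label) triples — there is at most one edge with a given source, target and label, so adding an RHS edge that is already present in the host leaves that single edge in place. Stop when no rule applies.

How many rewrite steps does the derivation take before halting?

Answer: 2

Rewrite trace:
[0] host  ⇒  6 nodes, 4 edges  {2-r->3 3-r->1 4-r->5 5-r->2}
[1] R1 @ {0↦4, 1↦2, 2↦5}  ⇒  4 nodes, 2 edges  {2-r->3 3-r->1}
[2] R1 @ {0↦2, 1↦1, 2↦3}  ⇒  2 nodes, 0 edges  {∅}
final graph: no rule applies after step 2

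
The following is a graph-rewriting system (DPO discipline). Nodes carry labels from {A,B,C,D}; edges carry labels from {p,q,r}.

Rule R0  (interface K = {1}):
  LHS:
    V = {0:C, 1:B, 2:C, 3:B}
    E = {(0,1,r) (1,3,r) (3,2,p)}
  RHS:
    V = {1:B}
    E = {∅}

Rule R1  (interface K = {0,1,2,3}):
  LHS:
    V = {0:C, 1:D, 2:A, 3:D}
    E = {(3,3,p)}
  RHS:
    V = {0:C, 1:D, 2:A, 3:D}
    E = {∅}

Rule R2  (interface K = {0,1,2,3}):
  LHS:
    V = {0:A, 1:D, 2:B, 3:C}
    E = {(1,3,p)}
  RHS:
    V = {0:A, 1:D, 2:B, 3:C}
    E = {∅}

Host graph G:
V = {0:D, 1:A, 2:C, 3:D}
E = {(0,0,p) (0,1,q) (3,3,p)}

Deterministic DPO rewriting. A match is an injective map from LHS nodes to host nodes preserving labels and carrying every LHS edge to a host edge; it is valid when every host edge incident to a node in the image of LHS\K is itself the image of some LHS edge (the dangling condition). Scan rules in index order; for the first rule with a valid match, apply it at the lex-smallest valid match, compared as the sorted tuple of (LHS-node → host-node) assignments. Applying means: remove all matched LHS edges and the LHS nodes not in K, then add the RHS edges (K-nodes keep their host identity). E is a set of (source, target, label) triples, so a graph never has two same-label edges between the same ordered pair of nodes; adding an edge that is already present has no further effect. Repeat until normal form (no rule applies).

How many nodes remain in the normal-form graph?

start.  V:4 E:3  edges: 0-p->0 0-q->1 3-p->3
1. fire R1 via {0↦2, 1↦0, 2↦1, 3↦3}  →  V:4 E:2  edges: 0-p->0 0-q->1
2. fire R1 via {0↦2, 1↦3, 2↦1, 3↦0}  →  V:4 E:1  edges: 0-q->1
normal form: no rule applies after step 2
NF nodes: {0:D, 1:A, 2:C, 3:D}

Answer: 4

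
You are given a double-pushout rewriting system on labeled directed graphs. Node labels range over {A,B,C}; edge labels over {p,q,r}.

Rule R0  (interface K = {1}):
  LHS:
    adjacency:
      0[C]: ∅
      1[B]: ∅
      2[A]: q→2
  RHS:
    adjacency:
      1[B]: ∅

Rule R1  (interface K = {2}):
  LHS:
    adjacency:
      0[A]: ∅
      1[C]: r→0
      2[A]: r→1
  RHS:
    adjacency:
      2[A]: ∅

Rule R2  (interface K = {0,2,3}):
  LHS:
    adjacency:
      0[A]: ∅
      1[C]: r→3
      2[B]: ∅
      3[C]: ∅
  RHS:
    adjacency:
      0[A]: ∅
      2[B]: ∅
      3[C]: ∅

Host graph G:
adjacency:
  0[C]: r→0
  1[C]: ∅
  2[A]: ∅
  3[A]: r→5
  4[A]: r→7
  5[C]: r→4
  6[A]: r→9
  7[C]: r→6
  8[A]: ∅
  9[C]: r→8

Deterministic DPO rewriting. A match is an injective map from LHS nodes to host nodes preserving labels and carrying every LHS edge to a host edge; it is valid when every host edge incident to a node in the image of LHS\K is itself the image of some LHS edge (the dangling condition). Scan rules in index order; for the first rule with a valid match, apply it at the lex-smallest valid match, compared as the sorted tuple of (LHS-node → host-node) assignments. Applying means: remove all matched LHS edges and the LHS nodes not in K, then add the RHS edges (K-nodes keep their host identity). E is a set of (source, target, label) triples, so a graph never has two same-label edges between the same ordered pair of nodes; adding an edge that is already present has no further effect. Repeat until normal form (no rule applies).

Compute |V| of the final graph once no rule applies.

initial: |V|=10 |E|=7  E = 0-r->0 3-r->5 4-r->7 5-r->4 6-r->9 7-r->6 9-r->8
step 1: apply R1 at {0↦8, 1↦9, 2↦6}  → |V|=8 |E|=5  E = 0-r->0 3-r->5 4-r->7 5-r->4 7-r->6
step 2: apply R1 at {0↦6, 1↦7, 2↦4}  → |V|=6 |E|=3  E = 0-r->0 3-r->5 5-r->4
step 3: apply R1 at {0↦4, 1↦5, 2↦3}  → |V|=4 |E|=1  E = 0-r->0
normal form: no rule applies after step 3
NF nodes: {0:C, 1:C, 2:A, 3:A}

Answer: 4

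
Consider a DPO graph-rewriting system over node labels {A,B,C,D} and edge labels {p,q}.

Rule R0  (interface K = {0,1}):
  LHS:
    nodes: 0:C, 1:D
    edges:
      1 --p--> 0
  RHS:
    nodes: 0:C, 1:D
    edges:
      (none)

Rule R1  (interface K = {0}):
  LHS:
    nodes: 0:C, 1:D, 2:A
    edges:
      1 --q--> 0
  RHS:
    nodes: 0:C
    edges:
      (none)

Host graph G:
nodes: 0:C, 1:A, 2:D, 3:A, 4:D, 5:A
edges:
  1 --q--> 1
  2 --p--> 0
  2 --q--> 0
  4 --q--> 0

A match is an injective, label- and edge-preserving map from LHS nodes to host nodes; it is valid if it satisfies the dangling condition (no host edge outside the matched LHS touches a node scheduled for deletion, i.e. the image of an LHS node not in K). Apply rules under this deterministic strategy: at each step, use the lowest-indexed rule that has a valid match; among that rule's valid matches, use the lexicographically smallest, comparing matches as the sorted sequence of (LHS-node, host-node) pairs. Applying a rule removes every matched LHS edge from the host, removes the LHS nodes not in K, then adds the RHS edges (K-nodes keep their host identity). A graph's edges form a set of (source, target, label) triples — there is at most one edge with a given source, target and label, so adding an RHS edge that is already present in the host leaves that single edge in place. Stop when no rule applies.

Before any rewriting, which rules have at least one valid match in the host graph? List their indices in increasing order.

Answer: [R0,R1]

Rewrite trace:
R0: 1 valid match — {0↦0, 1↦2}
R1: 2 valid matches — {0↦0, 1↦4, 2↦3}, {0↦0, 1↦4, 2↦5}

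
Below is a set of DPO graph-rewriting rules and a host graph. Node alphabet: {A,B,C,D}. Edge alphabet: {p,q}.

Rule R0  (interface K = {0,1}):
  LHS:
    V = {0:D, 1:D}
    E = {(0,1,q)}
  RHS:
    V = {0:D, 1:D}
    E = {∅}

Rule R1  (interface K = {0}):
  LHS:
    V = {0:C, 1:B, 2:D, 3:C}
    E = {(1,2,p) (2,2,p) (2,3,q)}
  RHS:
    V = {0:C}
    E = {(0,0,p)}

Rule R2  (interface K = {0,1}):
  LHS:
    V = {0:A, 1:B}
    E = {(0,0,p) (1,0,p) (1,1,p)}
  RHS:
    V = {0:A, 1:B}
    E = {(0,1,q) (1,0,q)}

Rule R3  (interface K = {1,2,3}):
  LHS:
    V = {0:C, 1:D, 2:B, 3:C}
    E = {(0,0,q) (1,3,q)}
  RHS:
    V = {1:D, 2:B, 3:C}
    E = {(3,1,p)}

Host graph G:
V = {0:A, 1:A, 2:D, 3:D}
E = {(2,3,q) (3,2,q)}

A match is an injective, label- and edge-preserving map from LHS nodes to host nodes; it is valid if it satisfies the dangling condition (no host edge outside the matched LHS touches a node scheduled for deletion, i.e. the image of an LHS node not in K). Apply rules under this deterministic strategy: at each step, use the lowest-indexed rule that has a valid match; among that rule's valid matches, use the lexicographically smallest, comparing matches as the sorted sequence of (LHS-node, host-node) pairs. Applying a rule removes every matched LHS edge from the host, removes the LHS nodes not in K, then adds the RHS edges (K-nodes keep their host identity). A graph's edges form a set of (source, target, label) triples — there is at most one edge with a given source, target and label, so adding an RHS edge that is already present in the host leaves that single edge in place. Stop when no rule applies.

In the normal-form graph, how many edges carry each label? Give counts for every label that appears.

initial: |V|=4 |E|=2  E = 2-q->3 3-q->2
step 1: apply R0 at {0↦2, 1↦3}  → |V|=4 |E|=1  E = 3-q->2
step 2: apply R0 at {0↦3, 1↦2}  → |V|=4 |E|=0  E = ∅
normal form: no rule applies after step 2
NF edges: []

Answer: (no edges)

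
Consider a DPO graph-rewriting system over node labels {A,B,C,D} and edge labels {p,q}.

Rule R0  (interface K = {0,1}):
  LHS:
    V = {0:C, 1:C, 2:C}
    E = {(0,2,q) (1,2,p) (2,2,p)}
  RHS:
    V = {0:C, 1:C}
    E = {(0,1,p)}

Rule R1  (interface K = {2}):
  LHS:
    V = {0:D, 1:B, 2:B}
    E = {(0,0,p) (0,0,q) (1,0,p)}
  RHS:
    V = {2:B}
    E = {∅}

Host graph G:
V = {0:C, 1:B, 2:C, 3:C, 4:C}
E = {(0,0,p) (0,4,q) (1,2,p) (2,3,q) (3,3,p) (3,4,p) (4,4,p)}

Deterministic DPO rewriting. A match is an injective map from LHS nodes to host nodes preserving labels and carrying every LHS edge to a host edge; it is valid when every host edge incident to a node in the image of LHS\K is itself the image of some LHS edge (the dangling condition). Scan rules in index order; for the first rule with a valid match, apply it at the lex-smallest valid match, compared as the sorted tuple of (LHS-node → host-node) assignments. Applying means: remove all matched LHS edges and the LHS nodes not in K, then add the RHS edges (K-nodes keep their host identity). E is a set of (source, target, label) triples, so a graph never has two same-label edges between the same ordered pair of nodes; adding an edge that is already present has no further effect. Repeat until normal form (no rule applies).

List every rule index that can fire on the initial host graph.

R0: 1 valid match — {0↦0, 1↦3, 2↦4}
R1: no valid match — LHS pattern not found

Answer: [R0]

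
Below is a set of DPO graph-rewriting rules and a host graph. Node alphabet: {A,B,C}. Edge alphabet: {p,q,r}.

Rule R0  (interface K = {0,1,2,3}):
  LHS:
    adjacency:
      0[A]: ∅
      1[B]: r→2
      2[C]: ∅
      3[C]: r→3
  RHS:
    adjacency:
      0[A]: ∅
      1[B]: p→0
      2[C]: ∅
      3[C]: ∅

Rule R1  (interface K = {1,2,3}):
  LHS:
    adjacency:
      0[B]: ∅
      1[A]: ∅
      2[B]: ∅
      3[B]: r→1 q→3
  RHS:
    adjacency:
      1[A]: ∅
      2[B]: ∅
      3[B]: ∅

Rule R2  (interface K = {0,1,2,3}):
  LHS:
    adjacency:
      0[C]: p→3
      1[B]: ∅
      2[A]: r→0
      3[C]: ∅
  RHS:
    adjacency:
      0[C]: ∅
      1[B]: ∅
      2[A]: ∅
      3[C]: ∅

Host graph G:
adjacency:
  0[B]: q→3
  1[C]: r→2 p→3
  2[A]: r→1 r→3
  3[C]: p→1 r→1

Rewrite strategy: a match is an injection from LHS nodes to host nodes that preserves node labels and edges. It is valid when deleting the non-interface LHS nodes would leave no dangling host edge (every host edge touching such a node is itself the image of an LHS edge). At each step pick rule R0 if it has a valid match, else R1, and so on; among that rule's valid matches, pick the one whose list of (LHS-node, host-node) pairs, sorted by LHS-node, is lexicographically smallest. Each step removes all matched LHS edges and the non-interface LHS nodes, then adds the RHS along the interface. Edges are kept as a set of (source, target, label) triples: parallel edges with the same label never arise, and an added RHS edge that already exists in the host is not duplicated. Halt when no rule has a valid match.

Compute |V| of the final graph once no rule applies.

Answer: 4

Derivation:
start.  V:4 E:7  edges: 0-q->3 1-r->2 1-p->3 2-r->1 2-r->3 3-p->1 3-r->1
1. fire R2 via {0↦1, 1↦0, 2↦2, 3↦3}  →  V:4 E:5  edges: 0-q->3 1-r->2 2-r->3 3-p->1 3-r->1
2. fire R2 via {0↦3, 1↦0, 2↦2, 3↦1}  →  V:4 E:3  edges: 0-q->3 1-r->2 3-r->1
normal form: no rule applies after step 2
NF nodes: {0:B, 1:C, 2:A, 3:C}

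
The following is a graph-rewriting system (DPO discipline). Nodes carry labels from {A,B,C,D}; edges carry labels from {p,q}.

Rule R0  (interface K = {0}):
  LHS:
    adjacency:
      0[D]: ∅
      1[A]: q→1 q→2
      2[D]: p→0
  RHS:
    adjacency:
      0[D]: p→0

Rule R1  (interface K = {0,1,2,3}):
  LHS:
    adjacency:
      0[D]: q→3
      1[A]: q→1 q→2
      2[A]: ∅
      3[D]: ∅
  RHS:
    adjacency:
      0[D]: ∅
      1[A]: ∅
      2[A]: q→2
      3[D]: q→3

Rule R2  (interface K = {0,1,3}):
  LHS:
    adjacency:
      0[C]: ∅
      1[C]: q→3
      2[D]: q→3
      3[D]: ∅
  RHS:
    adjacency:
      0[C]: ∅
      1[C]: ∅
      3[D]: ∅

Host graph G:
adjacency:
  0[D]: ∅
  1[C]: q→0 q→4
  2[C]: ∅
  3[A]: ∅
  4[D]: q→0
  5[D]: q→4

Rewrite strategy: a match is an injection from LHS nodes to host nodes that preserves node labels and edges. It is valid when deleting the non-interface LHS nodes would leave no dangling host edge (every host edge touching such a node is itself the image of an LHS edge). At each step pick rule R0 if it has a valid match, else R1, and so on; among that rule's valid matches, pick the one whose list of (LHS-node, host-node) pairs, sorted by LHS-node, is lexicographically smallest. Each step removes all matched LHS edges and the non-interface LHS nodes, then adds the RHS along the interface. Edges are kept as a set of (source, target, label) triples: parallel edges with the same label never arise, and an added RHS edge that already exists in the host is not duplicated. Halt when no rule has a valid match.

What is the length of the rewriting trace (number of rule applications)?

Answer: 2

Steps:
[0] host  ⇒  6 nodes, 4 edges  {1-q->0 1-q->4 4-q->0 5-q->4}
[1] R2 @ {0↦2, 1↦1, 2↦5, 3↦4}  ⇒  5 nodes, 2 edges  {1-q->0 4-q->0}
[2] R2 @ {0↦2, 1↦1, 2↦4, 3↦0}  ⇒  4 nodes, 0 edges  {∅}
halt: no rule applies after step 2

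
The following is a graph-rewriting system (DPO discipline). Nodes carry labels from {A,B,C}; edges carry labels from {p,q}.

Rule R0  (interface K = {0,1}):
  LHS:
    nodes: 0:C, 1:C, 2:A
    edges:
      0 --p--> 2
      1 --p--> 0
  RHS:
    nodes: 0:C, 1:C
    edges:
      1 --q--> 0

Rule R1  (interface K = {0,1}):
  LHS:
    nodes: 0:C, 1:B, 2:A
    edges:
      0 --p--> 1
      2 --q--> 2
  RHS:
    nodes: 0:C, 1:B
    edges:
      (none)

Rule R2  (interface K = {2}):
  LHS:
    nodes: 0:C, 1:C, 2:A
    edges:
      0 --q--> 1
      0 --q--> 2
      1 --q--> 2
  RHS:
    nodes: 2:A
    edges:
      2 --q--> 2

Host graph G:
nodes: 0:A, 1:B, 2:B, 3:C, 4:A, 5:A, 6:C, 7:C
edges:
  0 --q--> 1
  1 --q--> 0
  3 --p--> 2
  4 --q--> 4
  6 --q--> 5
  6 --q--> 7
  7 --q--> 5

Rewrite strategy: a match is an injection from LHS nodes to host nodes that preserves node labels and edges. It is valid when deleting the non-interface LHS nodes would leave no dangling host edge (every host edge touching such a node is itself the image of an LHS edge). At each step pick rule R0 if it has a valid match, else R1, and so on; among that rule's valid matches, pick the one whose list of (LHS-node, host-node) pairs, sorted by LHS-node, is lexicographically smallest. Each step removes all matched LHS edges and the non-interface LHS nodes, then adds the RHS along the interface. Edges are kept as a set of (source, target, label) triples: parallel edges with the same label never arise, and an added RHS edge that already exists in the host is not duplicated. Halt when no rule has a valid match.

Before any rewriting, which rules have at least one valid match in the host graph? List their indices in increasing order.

R0: no valid match — LHS pattern not found
R1: 1 valid match — {0↦3, 1↦2, 2↦4}
R2: 1 valid match — {0↦6, 1↦7, 2↦5}

Answer: [R1,R2]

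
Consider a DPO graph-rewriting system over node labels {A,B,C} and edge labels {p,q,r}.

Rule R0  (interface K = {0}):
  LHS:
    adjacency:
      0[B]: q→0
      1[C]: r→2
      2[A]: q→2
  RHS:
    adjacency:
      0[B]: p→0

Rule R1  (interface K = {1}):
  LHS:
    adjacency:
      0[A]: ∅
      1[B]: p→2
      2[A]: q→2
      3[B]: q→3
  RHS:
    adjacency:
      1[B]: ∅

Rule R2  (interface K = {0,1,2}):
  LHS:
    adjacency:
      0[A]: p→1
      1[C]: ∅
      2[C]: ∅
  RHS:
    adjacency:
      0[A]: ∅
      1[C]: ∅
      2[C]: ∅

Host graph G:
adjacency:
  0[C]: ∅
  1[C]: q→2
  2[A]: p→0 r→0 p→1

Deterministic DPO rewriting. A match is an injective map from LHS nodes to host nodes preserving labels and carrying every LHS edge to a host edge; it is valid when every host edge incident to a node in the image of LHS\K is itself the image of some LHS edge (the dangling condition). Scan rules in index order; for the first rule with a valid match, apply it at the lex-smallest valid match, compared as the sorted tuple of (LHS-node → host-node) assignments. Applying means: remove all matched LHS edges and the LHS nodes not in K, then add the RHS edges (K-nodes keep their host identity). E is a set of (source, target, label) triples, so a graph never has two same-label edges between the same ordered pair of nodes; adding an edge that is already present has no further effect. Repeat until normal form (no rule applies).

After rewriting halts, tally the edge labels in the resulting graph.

[0] host  ⇒  3 nodes, 4 edges  {1-q->2 2-p->0 2-r->0 2-p->1}
[1] R2 @ {0↦2, 1↦0, 2↦1}  ⇒  3 nodes, 3 edges  {1-q->2 2-r->0 2-p->1}
[2] R2 @ {0↦2, 1↦1, 2↦0}  ⇒  3 nodes, 2 edges  {1-q->2 2-r->0}
final graph: no rule applies after step 2
NF edges: [(1, 2, 'q'), (2, 0, 'r')]

Answer: q:1 r:1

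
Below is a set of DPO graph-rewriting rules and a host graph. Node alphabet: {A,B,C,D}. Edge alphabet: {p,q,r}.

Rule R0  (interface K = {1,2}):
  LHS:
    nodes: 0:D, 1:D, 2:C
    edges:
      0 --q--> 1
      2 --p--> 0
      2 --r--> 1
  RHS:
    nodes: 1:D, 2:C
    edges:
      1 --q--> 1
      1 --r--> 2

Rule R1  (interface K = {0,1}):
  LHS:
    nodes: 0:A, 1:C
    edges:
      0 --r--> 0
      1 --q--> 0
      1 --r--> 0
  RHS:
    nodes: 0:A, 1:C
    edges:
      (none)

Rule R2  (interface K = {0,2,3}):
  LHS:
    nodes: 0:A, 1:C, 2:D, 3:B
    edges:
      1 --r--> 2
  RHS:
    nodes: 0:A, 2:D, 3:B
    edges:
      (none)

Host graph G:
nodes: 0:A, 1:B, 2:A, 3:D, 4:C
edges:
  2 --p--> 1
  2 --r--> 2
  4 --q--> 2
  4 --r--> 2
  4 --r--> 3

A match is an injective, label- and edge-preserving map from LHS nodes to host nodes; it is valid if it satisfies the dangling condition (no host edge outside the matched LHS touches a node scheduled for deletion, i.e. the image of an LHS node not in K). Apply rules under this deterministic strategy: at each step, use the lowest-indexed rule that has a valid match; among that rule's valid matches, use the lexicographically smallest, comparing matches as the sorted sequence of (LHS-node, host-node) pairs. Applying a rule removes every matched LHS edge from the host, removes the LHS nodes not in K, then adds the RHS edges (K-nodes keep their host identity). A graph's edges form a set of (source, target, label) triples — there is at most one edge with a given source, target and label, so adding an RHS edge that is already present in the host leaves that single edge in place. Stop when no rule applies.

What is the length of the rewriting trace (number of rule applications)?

start.  V:5 E:5  edges: 2-p->1 2-r->2 4-q->2 4-r->2 4-r->3
1. fire R1 via {0↦2, 1↦4}  →  V:5 E:2  edges: 2-p->1 4-r->3
2. fire R2 via {0↦0, 1↦4, 2↦3, 3↦1}  →  V:4 E:1  edges: 2-p->1
normal form: no rule applies after step 2

Answer: 2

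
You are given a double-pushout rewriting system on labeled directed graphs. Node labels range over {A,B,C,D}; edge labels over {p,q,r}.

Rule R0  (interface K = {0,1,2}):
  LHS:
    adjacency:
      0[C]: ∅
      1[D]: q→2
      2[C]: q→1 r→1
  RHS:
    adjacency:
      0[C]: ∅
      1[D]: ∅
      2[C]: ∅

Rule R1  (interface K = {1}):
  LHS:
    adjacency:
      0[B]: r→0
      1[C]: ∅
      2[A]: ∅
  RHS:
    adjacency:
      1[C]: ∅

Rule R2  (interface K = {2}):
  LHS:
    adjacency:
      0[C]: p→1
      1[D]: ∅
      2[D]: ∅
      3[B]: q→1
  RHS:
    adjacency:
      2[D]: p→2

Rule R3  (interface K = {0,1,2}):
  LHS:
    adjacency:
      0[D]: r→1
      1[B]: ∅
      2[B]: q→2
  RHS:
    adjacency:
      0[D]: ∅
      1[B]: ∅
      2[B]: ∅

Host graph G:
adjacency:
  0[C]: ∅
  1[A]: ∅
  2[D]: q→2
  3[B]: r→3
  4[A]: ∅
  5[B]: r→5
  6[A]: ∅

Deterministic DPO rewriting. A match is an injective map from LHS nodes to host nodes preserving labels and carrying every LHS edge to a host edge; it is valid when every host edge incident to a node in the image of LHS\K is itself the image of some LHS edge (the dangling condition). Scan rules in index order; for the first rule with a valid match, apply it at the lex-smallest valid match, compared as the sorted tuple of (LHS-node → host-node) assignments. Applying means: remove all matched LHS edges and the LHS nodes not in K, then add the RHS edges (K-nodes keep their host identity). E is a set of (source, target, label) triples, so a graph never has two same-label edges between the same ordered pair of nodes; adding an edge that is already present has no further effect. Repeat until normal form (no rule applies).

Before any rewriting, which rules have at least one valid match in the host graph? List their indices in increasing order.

Answer: [R1]

Derivation:
R0: no valid match — LHS pattern not found
R1: 6 valid matches — {0↦3, 1↦0, 2↦1}, {0↦3, 1↦0, 2↦4}, {0↦3, 1↦0, 2↦6} (+3 more)
R2: no valid match — LHS pattern not found
R3: no valid match — LHS pattern not found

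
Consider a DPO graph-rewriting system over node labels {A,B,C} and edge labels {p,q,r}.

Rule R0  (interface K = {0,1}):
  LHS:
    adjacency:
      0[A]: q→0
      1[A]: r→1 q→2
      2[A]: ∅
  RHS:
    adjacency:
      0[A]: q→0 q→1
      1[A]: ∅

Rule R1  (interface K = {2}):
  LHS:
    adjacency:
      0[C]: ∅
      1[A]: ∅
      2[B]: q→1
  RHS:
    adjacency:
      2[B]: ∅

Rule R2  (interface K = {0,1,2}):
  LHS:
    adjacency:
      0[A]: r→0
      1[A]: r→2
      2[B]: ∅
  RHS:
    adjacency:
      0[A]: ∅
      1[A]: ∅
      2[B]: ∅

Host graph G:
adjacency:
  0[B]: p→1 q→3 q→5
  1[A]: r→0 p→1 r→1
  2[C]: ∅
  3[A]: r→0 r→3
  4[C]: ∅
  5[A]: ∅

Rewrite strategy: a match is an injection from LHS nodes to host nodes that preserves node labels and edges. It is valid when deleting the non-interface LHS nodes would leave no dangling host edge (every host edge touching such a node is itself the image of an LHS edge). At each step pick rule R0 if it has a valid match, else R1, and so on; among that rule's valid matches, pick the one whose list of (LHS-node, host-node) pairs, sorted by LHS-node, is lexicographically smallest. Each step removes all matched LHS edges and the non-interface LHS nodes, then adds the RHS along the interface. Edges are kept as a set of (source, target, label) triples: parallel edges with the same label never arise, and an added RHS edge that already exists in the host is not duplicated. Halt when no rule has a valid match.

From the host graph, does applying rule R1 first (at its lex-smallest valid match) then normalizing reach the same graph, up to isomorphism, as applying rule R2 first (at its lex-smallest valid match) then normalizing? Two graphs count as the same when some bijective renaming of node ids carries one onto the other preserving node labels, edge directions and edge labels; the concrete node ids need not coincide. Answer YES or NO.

Answer: YES

Derivation:
branch R1-first: apply at {0↦2, 1↦5, 2↦0} → |E|=7, then 3 more step(s) → NF |V|=2 |E|=2 V={0:B, 1:A} E=0-p->1 1-p->1
branch R2-first: apply at {0↦1, 1↦3, 2↦0} → |E|=6, then 3 more step(s) → NF |V|=2 |E|=2 V={0:B, 1:A} E=0-p->1 1-p->1
graphs isomorphic (equal up to label-preserving node renaming)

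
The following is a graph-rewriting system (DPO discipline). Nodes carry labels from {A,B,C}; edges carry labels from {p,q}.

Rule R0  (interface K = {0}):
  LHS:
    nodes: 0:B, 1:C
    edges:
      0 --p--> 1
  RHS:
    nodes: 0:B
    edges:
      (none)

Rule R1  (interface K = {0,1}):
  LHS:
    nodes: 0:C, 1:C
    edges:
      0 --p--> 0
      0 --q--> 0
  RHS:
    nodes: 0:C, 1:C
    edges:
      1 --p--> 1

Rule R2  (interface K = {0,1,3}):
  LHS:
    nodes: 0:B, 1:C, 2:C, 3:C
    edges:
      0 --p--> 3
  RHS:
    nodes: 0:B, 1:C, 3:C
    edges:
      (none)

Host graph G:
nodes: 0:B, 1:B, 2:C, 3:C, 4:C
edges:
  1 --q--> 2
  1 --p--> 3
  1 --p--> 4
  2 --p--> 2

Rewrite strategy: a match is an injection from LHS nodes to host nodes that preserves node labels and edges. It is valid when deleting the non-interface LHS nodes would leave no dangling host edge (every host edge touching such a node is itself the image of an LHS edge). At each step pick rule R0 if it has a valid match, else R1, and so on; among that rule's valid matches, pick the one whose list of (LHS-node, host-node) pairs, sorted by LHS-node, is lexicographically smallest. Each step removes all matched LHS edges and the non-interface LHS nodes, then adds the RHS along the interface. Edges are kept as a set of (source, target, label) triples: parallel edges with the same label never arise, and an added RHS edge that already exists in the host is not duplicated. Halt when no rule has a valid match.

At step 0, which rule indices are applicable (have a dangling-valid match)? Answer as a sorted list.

R0: 2 valid matches — {0↦1, 1↦3}, {0↦1, 1↦4}
R1: no valid match — LHS pattern not found
R2: no valid match — 4 raw matches, all fail dangling condition

Answer: [R0]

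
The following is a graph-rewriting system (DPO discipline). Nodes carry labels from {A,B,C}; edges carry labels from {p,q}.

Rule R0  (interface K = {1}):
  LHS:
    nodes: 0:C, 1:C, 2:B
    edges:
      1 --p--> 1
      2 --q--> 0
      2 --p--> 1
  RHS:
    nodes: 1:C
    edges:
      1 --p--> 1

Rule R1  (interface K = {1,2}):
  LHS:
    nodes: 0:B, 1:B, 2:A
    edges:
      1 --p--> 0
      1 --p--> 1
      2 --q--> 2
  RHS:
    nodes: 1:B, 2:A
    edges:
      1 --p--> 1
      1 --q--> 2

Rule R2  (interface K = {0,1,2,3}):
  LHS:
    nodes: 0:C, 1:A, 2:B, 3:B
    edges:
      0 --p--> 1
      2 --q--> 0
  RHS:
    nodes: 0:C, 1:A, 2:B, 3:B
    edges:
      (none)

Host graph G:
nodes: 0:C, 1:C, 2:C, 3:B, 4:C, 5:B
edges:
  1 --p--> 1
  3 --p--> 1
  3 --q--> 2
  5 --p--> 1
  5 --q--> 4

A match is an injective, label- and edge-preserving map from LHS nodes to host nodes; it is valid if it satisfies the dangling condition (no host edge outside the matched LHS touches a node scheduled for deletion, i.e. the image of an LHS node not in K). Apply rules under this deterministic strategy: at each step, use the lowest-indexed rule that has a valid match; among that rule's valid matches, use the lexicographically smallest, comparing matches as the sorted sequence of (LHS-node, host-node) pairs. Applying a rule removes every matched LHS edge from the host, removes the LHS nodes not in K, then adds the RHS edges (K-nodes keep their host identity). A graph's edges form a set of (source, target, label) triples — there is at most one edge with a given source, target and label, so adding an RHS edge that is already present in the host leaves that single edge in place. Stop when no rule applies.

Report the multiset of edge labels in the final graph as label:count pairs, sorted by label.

[0] host  ⇒  6 nodes, 5 edges  {1-p->1 3-p->1 3-q->2 5-p->1 5-q->4}
[1] R0 @ {0↦2, 1↦1, 2↦3}  ⇒  4 nodes, 3 edges  {1-p->1 5-p->1 5-q->4}
[2] R0 @ {0↦4, 1↦1, 2↦5}  ⇒  2 nodes, 1 edges  {1-p->1}
halt: no rule applies after step 2
NF edges: [(1, 1, 'p')]

Answer: p:1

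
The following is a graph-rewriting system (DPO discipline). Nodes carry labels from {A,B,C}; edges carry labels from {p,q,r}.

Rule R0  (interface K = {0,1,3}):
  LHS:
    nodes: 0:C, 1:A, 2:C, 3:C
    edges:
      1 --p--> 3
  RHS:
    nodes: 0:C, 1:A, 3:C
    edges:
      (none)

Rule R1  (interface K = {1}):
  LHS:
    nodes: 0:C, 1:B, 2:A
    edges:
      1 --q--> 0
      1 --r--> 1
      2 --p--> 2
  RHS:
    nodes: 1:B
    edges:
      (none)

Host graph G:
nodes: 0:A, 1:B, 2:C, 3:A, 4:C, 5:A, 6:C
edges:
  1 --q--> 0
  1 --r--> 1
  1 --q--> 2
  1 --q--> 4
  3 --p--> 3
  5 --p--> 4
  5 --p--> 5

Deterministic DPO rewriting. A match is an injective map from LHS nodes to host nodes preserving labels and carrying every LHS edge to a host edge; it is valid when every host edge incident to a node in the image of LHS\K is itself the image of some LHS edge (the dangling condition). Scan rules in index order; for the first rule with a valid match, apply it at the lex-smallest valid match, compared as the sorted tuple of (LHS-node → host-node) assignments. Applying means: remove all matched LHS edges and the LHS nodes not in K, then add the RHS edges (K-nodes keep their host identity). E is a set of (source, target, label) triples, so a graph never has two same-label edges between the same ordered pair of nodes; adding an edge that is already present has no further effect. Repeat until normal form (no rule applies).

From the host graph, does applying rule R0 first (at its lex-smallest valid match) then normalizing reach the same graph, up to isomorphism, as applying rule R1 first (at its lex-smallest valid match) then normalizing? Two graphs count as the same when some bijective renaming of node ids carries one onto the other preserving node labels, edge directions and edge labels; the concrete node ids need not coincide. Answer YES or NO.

branch R0-first: apply at {0↦2, 1↦5, 2↦6, 3↦4} → |E|=6, then 1 more step(s) → NF |V|=4 |E|=3 V={0:A, 1:B, 4:C, 5:A} E=1-q->0 1-q->4 5-p->5
branch R1-first: apply at {0↦2, 1↦1, 2↦3} → |E|=4, then 0 more step(s) → NF |V|=5 |E|=4 V={0:A, 1:B, 4:C, 5:A, 6:C} E=1-q->0 1-q->4 5-p->4 5-p->5
graphs not isomorphic

Answer: NO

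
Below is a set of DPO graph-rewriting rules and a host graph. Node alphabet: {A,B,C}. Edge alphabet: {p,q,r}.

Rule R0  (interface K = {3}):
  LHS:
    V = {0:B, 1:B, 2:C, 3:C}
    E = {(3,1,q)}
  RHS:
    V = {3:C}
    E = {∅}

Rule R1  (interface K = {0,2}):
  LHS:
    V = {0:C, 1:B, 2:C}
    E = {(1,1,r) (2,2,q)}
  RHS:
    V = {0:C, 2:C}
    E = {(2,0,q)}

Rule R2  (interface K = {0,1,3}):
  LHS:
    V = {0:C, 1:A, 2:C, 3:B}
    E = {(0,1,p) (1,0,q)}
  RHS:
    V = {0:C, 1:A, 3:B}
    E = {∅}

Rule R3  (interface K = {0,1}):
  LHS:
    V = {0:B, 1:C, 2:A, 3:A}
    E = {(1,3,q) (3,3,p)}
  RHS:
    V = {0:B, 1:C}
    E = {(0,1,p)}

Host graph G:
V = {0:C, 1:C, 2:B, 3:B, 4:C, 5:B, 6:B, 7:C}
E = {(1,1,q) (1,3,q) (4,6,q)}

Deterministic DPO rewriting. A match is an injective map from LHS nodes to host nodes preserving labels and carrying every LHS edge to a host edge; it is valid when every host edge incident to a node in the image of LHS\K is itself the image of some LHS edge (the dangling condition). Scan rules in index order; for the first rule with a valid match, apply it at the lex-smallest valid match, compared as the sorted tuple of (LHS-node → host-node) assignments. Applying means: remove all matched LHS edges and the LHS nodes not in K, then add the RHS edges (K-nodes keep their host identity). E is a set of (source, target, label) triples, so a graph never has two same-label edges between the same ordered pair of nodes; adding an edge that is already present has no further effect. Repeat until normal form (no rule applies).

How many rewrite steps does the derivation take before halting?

[0] host  ⇒  8 nodes, 3 edges  {1-q->1 1-q->3 4-q->6}
[1] R0 @ {0↦2, 1↦3, 2↦0, 3↦1}  ⇒  5 nodes, 2 edges  {1-q->1 4-q->6}
[2] R0 @ {0↦5, 1↦6, 2↦7, 3↦4}  ⇒  2 nodes, 1 edges  {1-q->1}
normal form: no rule applies after step 2

Answer: 2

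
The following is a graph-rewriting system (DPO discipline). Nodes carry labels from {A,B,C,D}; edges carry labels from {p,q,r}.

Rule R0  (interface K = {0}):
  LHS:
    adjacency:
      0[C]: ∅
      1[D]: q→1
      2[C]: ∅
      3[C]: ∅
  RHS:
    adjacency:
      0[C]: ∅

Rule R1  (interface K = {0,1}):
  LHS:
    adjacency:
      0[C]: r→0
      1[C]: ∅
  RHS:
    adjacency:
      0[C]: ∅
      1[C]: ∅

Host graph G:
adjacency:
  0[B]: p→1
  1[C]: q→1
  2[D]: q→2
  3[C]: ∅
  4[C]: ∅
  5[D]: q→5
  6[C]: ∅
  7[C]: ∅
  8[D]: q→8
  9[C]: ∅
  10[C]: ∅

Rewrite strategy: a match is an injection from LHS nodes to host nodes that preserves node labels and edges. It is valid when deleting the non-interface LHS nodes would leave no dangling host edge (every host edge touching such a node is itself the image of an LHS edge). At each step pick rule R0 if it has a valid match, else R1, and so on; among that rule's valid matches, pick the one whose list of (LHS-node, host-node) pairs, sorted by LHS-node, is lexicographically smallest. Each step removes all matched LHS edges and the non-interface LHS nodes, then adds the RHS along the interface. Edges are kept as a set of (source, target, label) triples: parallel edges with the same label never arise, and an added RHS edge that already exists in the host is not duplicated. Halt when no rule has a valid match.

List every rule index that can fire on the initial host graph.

R0: 450 valid matches — {0↦1, 1↦2, 2↦3, 3↦4}, {0↦1, 1↦2, 2↦3, 3↦6}, {0↦1, 1↦2, 2↦3, 3↦7} (+447 more)
R1: no valid match — LHS pattern not found

Answer: [R0]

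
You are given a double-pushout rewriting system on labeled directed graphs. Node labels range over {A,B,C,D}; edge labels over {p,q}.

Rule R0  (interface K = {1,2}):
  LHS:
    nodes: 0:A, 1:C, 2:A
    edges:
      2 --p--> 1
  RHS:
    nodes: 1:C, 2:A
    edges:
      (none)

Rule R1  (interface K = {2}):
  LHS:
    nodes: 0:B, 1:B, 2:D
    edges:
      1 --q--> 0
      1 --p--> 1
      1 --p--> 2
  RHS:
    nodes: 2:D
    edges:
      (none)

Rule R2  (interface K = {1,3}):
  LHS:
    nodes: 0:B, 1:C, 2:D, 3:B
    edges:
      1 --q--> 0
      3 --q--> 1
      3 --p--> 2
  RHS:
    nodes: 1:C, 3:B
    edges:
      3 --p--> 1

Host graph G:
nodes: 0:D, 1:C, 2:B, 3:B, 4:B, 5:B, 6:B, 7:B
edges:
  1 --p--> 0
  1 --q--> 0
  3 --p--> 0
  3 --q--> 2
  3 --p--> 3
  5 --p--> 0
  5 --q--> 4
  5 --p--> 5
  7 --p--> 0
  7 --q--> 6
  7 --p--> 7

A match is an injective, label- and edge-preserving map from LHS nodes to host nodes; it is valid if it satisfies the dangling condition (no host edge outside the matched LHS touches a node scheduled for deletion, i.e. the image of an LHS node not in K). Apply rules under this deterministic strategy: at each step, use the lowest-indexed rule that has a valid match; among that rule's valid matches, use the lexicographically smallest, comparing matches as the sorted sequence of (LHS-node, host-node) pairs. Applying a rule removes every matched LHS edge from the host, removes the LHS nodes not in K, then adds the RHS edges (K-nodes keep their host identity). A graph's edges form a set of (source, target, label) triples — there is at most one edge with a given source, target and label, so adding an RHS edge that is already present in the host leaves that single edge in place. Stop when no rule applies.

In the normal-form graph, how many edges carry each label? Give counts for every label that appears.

Answer: p:1 q:1

Derivation:
initial: |V|=8 |E|=11  E = 1-p->0 1-q->0 3-p->0 3-q->2 3-p->3 5-p->0 5-q->4 5-p->5 7-p->0 7-q->6 7-p->7
step 1: apply R1 at {0↦2, 1↦3, 2↦0}  → |V|=6 |E|=8  E = 1-p->0 1-q->0 5-p->0 5-q->4 5-p->5 7-p->0 7-q->6 7-p->7
step 2: apply R1 at {0↦4, 1↦5, 2↦0}  → |V|=4 |E|=5  E = 1-p->0 1-q->0 7-p->0 7-q->6 7-p->7
step 3: apply R1 at {0↦6, 1↦7, 2↦0}  → |V|=2 |E|=2  E = 1-p->0 1-q->0
normal form: no rule applies after step 3
NF edges: [(1, 0, 'p'), (1, 0, 'q')]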